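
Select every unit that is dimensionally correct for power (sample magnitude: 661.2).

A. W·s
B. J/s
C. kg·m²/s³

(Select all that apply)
B, C

power has SI base units: kg * m^2 / s^3

Checking each option against kg * m^2 / s^3:
  A. W·s: ✗ does not match
  B. J/s: ✓ matches
  C. kg·m²/s³: ✓ matches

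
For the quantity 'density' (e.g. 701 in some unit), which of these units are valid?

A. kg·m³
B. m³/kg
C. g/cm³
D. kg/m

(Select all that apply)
C

density has SI base units: kg / m^3

Checking each option against kg / m^3:
  A. kg·m³: ✗ does not match
  B. m³/kg: ✗ does not match
  C. g/cm³: ✓ matches
  D. kg/m: ✗ does not match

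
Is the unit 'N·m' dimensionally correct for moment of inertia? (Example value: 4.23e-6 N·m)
No

moment of inertia has SI base units: kg * m^2
N·m does NOT reduce to kg * m^2; a valid unit for moment of inertia would be e.g. kg·m².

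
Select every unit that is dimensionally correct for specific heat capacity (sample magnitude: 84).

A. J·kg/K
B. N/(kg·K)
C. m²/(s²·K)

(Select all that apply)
C

specific heat capacity has SI base units: m^2 / (s^2 * K)

Checking each option against m^2 / (s^2 * K):
  A. J·kg/K: ✗ does not match
  B. N/(kg·K): ✗ does not match
  C. m²/(s²·K): ✓ matches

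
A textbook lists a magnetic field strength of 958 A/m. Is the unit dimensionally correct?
Yes

magnetic field strength has SI base units: A / m
A/m reduces to the same SI base units, so it is a valid unit for magnetic field strength.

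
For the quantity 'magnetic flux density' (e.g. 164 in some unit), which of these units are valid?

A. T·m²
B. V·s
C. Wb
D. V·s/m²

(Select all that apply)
D

magnetic flux density has SI base units: kg / (A * s^2)

Checking each option against kg / (A * s^2):
  A. T·m²: ✗ does not match
  B. V·s: ✗ does not match
  C. Wb: ✗ does not match
  D. V·s/m²: ✓ matches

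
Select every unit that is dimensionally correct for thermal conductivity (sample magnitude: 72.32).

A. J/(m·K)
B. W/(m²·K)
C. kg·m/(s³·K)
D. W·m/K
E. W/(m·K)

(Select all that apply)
C, E

thermal conductivity has SI base units: kg * m / (s^3 * K)

Checking each option against kg * m / (s^3 * K):
  A. J/(m·K): ✗ does not match
  B. W/(m²·K): ✗ does not match
  C. kg·m/(s³·K): ✓ matches
  D. W·m/K: ✗ does not match
  E. W/(m·K): ✓ matches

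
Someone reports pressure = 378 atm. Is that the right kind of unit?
Yes

pressure has SI base units: kg / (m * s^2)
atm reduces to the same SI base units, so it is a valid unit for pressure.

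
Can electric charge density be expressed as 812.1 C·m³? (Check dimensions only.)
No

electric charge density has SI base units: A * s / m^3
C·m³ does NOT reduce to A * s / m^3; a valid unit for electric charge density would be e.g. C/m³.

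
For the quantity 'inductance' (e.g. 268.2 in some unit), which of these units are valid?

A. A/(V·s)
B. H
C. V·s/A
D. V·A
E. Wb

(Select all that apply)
B, C

inductance has SI base units: kg * m^2 / (A^2 * s^2)

Checking each option against kg * m^2 / (A^2 * s^2):
  A. A/(V·s): ✗ does not match
  B. H: ✓ matches
  C. V·s/A: ✓ matches
  D. V·A: ✗ does not match
  E. Wb: ✗ does not match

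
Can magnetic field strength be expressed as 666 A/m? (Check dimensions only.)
Yes

magnetic field strength has SI base units: A / m
A/m reduces to the same SI base units, so it is a valid unit for magnetic field strength.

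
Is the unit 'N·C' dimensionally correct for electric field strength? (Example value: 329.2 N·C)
No

electric field strength has SI base units: kg * m / (A * s^3)
N·C does NOT reduce to kg * m / (A * s^3); a valid unit for electric field strength would be e.g. V/m.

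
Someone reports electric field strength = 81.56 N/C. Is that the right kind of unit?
Yes

electric field strength has SI base units: kg * m / (A * s^3)
N/C reduces to the same SI base units, so it is a valid unit for electric field strength.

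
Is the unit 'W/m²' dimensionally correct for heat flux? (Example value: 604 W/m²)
Yes

heat flux has SI base units: kg / s^3
W/m² reduces to the same SI base units, so it is a valid unit for heat flux.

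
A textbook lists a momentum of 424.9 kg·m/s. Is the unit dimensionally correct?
Yes

momentum has SI base units: kg * m / s
kg·m/s reduces to the same SI base units, so it is a valid unit for momentum.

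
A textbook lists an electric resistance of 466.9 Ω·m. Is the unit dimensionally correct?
No

electric resistance has SI base units: kg * m^2 / (A^2 * s^3)
Ω·m does NOT reduce to kg * m^2 / (A^2 * s^3); a valid unit for electric resistance would be e.g. Ω.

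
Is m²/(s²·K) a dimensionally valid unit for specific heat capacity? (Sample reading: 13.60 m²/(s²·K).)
Yes

specific heat capacity has SI base units: m^2 / (s^2 * K)
m²/(s²·K) reduces to the same SI base units, so it is a valid unit for specific heat capacity.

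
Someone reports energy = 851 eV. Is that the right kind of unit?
Yes

energy has SI base units: kg * m^2 / s^2
eV reduces to the same SI base units, so it is a valid unit for energy.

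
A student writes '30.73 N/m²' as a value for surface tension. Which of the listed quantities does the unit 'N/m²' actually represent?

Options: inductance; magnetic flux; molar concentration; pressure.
pressure

surface tension should have units dimensionally equivalent to kg / s^2 (e.g. N/m).
The given unit 'N/m²' reduces to kg / (m * s^2). Of the listed options, that is the dimensionality of pressure.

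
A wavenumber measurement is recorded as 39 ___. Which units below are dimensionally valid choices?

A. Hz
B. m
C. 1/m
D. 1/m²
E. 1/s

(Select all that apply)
C

wavenumber has SI base units: 1 / m

Checking each option against 1 / m:
  A. Hz: ✗ does not match
  B. m: ✗ does not match
  C. 1/m: ✓ matches
  D. 1/m²: ✗ does not match
  E. 1/s: ✗ does not match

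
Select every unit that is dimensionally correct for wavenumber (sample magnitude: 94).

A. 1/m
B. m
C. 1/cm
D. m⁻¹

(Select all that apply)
A, C, D

wavenumber has SI base units: 1 / m

Checking each option against 1 / m:
  A. 1/m: ✓ matches
  B. m: ✗ does not match
  C. 1/cm: ✓ matches
  D. m⁻¹: ✓ matches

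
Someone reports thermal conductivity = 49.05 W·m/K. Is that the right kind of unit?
No

thermal conductivity has SI base units: kg * m / (s^3 * K)
W·m/K does NOT reduce to kg * m / (s^3 * K); a valid unit for thermal conductivity would be e.g. W/(m·K).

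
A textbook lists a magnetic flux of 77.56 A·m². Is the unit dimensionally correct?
No

magnetic flux has SI base units: kg * m^2 / (A * s^2)
A·m² does NOT reduce to kg * m^2 / (A * s^2); a valid unit for magnetic flux would be e.g. Wb.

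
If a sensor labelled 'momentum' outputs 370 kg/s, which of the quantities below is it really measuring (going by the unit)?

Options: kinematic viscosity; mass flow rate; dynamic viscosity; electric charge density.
mass flow rate

momentum should have units dimensionally equivalent to kg * m / s (e.g. kg·m/s).
The given unit 'kg/s' reduces to kg / s. Of the listed options, that is the dimensionality of mass flow rate.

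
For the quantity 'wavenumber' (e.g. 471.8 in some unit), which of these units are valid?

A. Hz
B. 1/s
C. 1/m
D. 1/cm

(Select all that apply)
C, D

wavenumber has SI base units: 1 / m

Checking each option against 1 / m:
  A. Hz: ✗ does not match
  B. 1/s: ✗ does not match
  C. 1/m: ✓ matches
  D. 1/cm: ✓ matches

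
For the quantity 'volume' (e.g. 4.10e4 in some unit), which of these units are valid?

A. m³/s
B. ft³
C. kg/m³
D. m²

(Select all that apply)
B

volume has SI base units: m^3

Checking each option against m^3:
  A. m³/s: ✗ does not match
  B. ft³: ✓ matches
  C. kg/m³: ✗ does not match
  D. m²: ✗ does not match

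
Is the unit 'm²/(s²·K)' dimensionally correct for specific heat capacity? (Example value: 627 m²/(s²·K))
Yes

specific heat capacity has SI base units: m^2 / (s^2 * K)
m²/(s²·K) reduces to the same SI base units, so it is a valid unit for specific heat capacity.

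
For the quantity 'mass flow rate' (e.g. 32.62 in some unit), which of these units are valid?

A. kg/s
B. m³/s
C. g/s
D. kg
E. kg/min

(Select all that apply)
A, C, E

mass flow rate has SI base units: kg / s

Checking each option against kg / s:
  A. kg/s: ✓ matches
  B. m³/s: ✗ does not match
  C. g/s: ✓ matches
  D. kg: ✗ does not match
  E. kg/min: ✓ matches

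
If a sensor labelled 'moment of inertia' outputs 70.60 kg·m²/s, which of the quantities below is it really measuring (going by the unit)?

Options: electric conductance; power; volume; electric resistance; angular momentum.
angular momentum

moment of inertia should have units dimensionally equivalent to kg * m^2 (e.g. kg·m²).
The given unit 'kg·m²/s' reduces to kg * m^2 / s. Of the listed options, that is the dimensionality of angular momentum.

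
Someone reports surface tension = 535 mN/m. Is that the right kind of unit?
Yes

surface tension has SI base units: kg / s^2
mN/m reduces to the same SI base units, so it is a valid unit for surface tension.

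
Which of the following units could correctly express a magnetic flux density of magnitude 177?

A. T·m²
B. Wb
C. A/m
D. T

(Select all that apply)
D

magnetic flux density has SI base units: kg / (A * s^2)

Checking each option against kg / (A * s^2):
  A. T·m²: ✗ does not match
  B. Wb: ✗ does not match
  C. A/m: ✗ does not match
  D. T: ✓ matches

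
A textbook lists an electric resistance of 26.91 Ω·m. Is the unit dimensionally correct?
No

electric resistance has SI base units: kg * m^2 / (A^2 * s^3)
Ω·m does NOT reduce to kg * m^2 / (A^2 * s^3); a valid unit for electric resistance would be e.g. Ω.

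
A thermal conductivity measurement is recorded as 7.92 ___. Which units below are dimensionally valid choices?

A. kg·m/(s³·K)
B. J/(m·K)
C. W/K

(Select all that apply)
A

thermal conductivity has SI base units: kg * m / (s^3 * K)

Checking each option against kg * m / (s^3 * K):
  A. kg·m/(s³·K): ✓ matches
  B. J/(m·K): ✗ does not match
  C. W/K: ✗ does not match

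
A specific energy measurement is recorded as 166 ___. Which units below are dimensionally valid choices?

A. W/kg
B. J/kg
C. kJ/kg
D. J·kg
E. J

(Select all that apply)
B, C

specific energy has SI base units: m^2 / s^2

Checking each option against m^2 / s^2:
  A. W/kg: ✗ does not match
  B. J/kg: ✓ matches
  C. kJ/kg: ✓ matches
  D. J·kg: ✗ does not match
  E. J: ✗ does not match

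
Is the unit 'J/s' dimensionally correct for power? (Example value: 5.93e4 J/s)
Yes

power has SI base units: kg * m^2 / s^3
J/s reduces to the same SI base units, so it is a valid unit for power.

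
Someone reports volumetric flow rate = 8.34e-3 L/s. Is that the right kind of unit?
Yes

volumetric flow rate has SI base units: m^3 / s
L/s reduces to the same SI base units, so it is a valid unit for volumetric flow rate.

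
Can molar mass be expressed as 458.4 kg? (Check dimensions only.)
No

molar mass has SI base units: kg / mol
kg does NOT reduce to kg / mol; a valid unit for molar mass would be e.g. kg/mol.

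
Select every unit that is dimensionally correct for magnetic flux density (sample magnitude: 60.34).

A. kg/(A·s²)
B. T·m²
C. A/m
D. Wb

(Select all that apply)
A

magnetic flux density has SI base units: kg / (A * s^2)

Checking each option against kg / (A * s^2):
  A. kg/(A·s²): ✓ matches
  B. T·m²: ✗ does not match
  C. A/m: ✗ does not match
  D. Wb: ✗ does not match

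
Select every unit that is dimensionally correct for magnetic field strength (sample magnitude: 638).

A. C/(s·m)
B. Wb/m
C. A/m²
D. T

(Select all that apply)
A

magnetic field strength has SI base units: A / m

Checking each option against A / m:
  A. C/(s·m): ✓ matches
  B. Wb/m: ✗ does not match
  C. A/m²: ✗ does not match
  D. T: ✗ does not match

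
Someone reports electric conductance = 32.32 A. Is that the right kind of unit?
No

electric conductance has SI base units: A^2 * s^3 / (kg * m^2)
A does NOT reduce to A^2 * s^3 / (kg * m^2); a valid unit for electric conductance would be e.g. S.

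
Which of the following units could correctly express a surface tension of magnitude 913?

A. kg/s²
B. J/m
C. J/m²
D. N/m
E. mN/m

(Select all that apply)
A, C, D, E

surface tension has SI base units: kg / s^2

Checking each option against kg / s^2:
  A. kg/s²: ✓ matches
  B. J/m: ✗ does not match
  C. J/m²: ✓ matches
  D. N/m: ✓ matches
  E. mN/m: ✓ matches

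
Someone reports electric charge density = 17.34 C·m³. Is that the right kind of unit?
No

electric charge density has SI base units: A * s / m^3
C·m³ does NOT reduce to A * s / m^3; a valid unit for electric charge density would be e.g. C/m³.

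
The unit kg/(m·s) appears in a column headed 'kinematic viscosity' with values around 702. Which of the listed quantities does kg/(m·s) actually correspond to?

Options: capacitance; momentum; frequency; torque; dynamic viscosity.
dynamic viscosity

kinematic viscosity should have units dimensionally equivalent to m^2 / s (e.g. m²/s).
The given unit 'kg/(m·s)' reduces to kg / (m * s). Of the listed options, that is the dimensionality of dynamic viscosity.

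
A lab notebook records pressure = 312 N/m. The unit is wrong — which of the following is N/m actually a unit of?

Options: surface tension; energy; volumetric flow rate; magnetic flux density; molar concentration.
surface tension

pressure should have units dimensionally equivalent to kg / (m * s^2) (e.g. Pa).
The given unit 'N/m' reduces to kg / s^2. Of the listed options, that is the dimensionality of surface tension.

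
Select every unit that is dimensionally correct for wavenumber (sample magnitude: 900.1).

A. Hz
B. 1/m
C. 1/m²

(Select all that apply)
B

wavenumber has SI base units: 1 / m

Checking each option against 1 / m:
  A. Hz: ✗ does not match
  B. 1/m: ✓ matches
  C. 1/m²: ✗ does not match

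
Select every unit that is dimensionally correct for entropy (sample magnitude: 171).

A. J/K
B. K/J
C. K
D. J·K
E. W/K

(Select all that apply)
A

entropy has SI base units: kg * m^2 / (s^2 * K)

Checking each option against kg * m^2 / (s^2 * K):
  A. J/K: ✓ matches
  B. K/J: ✗ does not match
  C. K: ✗ does not match
  D. J·K: ✗ does not match
  E. W/K: ✗ does not match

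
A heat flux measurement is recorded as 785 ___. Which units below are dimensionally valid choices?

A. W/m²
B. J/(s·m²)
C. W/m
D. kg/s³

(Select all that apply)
A, B, D

heat flux has SI base units: kg / s^3

Checking each option against kg / s^3:
  A. W/m²: ✓ matches
  B. J/(s·m²): ✓ matches
  C. W/m: ✗ does not match
  D. kg/s³: ✓ matches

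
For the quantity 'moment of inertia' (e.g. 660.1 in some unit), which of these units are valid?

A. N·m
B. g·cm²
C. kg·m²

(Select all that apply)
B, C

moment of inertia has SI base units: kg * m^2

Checking each option against kg * m^2:
  A. N·m: ✗ does not match
  B. g·cm²: ✓ matches
  C. kg·m²: ✓ matches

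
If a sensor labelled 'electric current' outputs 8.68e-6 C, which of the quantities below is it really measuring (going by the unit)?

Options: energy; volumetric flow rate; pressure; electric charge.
electric charge

electric current should have units dimensionally equivalent to A (e.g. A).
The given unit 'C' reduces to A * s. Of the listed options, that is the dimensionality of electric charge.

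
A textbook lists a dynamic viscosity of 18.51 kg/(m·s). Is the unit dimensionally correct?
Yes

dynamic viscosity has SI base units: kg / (m * s)
kg/(m·s) reduces to the same SI base units, so it is a valid unit for dynamic viscosity.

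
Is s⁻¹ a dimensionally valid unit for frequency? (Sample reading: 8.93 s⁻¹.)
Yes

frequency has SI base units: 1 / s
s⁻¹ reduces to the same SI base units, so it is a valid unit for frequency.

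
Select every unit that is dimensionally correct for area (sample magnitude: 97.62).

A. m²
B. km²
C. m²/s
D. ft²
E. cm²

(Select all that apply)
A, B, D, E

area has SI base units: m^2

Checking each option against m^2:
  A. m²: ✓ matches
  B. km²: ✓ matches
  C. m²/s: ✗ does not match
  D. ft²: ✓ matches
  E. cm²: ✓ matches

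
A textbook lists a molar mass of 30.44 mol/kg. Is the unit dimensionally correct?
No

molar mass has SI base units: kg / mol
mol/kg does NOT reduce to kg / mol; a valid unit for molar mass would be e.g. kg/mol.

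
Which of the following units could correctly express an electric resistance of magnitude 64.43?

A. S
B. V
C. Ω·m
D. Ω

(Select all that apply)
D

electric resistance has SI base units: kg * m^2 / (A^2 * s^3)

Checking each option against kg * m^2 / (A^2 * s^3):
  A. S: ✗ does not match
  B. V: ✗ does not match
  C. Ω·m: ✗ does not match
  D. Ω: ✓ matches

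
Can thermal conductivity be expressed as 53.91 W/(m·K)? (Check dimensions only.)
Yes

thermal conductivity has SI base units: kg * m / (s^3 * K)
W/(m·K) reduces to the same SI base units, so it is a valid unit for thermal conductivity.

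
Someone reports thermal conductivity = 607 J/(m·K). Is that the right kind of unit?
No

thermal conductivity has SI base units: kg * m / (s^3 * K)
J/(m·K) does NOT reduce to kg * m / (s^3 * K); a valid unit for thermal conductivity would be e.g. W/(m·K).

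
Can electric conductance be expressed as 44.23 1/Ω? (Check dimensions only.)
Yes

electric conductance has SI base units: A^2 * s^3 / (kg * m^2)
1/Ω reduces to the same SI base units, so it is a valid unit for electric conductance.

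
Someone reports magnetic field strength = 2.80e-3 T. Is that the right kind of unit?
No

magnetic field strength has SI base units: A / m
T does NOT reduce to A / m; a valid unit for magnetic field strength would be e.g. A/m.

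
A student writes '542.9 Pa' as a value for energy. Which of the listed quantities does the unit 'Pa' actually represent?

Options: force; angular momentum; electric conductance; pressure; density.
pressure

energy should have units dimensionally equivalent to kg * m^2 / s^2 (e.g. J).
The given unit 'Pa' reduces to kg / (m * s^2). Of the listed options, that is the dimensionality of pressure.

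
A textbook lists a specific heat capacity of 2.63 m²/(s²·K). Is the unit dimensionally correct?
Yes

specific heat capacity has SI base units: m^2 / (s^2 * K)
m²/(s²·K) reduces to the same SI base units, so it is a valid unit for specific heat capacity.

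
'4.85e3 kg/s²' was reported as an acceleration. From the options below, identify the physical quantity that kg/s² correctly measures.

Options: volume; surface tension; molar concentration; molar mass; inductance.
surface tension

acceleration should have units dimensionally equivalent to m / s^2 (e.g. m/s²).
The given unit 'kg/s²' reduces to kg / s^2. Of the listed options, that is the dimensionality of surface tension.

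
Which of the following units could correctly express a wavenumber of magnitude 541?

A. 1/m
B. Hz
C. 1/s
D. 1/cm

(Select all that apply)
A, D

wavenumber has SI base units: 1 / m

Checking each option against 1 / m:
  A. 1/m: ✓ matches
  B. Hz: ✗ does not match
  C. 1/s: ✗ does not match
  D. 1/cm: ✓ matches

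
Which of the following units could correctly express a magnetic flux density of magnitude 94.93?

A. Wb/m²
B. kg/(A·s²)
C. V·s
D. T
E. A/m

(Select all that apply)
A, B, D

magnetic flux density has SI base units: kg / (A * s^2)

Checking each option against kg / (A * s^2):
  A. Wb/m²: ✓ matches
  B. kg/(A·s²): ✓ matches
  C. V·s: ✗ does not match
  D. T: ✓ matches
  E. A/m: ✗ does not match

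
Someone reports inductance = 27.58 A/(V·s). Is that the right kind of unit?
No

inductance has SI base units: kg * m^2 / (A^2 * s^2)
A/(V·s) does NOT reduce to kg * m^2 / (A^2 * s^2); a valid unit for inductance would be e.g. H.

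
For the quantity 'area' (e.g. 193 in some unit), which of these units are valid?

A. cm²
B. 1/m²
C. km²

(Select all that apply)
A, C

area has SI base units: m^2

Checking each option against m^2:
  A. cm²: ✓ matches
  B. 1/m²: ✗ does not match
  C. km²: ✓ matches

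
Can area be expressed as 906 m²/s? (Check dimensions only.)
No

area has SI base units: m^2
m²/s does NOT reduce to m^2; a valid unit for area would be e.g. m².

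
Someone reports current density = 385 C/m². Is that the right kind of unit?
No

current density has SI base units: A / m^2
C/m² does NOT reduce to A / m^2; a valid unit for current density would be e.g. A/m².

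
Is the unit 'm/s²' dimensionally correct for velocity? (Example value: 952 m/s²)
No

velocity has SI base units: m / s
m/s² does NOT reduce to m / s; a valid unit for velocity would be e.g. m/s.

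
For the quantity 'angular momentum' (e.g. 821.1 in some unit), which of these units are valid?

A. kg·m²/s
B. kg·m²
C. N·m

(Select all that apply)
A

angular momentum has SI base units: kg * m^2 / s

Checking each option against kg * m^2 / s:
  A. kg·m²/s: ✓ matches
  B. kg·m²: ✗ does not match
  C. N·m: ✗ does not match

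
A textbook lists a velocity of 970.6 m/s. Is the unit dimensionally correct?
Yes

velocity has SI base units: m / s
m/s reduces to the same SI base units, so it is a valid unit for velocity.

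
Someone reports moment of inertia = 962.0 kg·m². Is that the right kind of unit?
Yes

moment of inertia has SI base units: kg * m^2
kg·m² reduces to the same SI base units, so it is a valid unit for moment of inertia.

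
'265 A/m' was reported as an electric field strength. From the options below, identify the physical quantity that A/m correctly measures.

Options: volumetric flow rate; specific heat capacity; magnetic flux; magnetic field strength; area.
magnetic field strength

electric field strength should have units dimensionally equivalent to kg * m / (A * s^3) (e.g. V/m).
The given unit 'A/m' reduces to A / m. Of the listed options, that is the dimensionality of magnetic field strength.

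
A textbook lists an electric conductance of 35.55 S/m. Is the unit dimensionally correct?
No

electric conductance has SI base units: A^2 * s^3 / (kg * m^2)
S/m does NOT reduce to A^2 * s^3 / (kg * m^2); a valid unit for electric conductance would be e.g. S.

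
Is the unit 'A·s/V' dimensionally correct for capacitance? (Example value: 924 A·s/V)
Yes

capacitance has SI base units: A^2 * s^4 / (kg * m^2)
A·s/V reduces to the same SI base units, so it is a valid unit for capacitance.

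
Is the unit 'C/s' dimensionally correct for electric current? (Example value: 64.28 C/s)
Yes

electric current has SI base units: A
C/s reduces to the same SI base units, so it is a valid unit for electric current.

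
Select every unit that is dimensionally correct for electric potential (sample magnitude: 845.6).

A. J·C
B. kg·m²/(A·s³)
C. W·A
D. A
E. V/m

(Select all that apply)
B

electric potential has SI base units: kg * m^2 / (A * s^3)

Checking each option against kg * m^2 / (A * s^3):
  A. J·C: ✗ does not match
  B. kg·m²/(A·s³): ✓ matches
  C. W·A: ✗ does not match
  D. A: ✗ does not match
  E. V/m: ✗ does not match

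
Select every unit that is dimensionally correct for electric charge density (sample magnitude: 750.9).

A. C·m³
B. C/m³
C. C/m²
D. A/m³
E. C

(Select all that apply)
B

electric charge density has SI base units: A * s / m^3

Checking each option against A * s / m^3:
  A. C·m³: ✗ does not match
  B. C/m³: ✓ matches
  C. C/m²: ✗ does not match
  D. A/m³: ✗ does not match
  E. C: ✗ does not match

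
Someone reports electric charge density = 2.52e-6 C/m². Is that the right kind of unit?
No

electric charge density has SI base units: A * s / m^3
C/m² does NOT reduce to A * s / m^3; a valid unit for electric charge density would be e.g. C/m³.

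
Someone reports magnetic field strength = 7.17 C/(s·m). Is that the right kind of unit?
Yes

magnetic field strength has SI base units: A / m
C/(s·m) reduces to the same SI base units, so it is a valid unit for magnetic field strength.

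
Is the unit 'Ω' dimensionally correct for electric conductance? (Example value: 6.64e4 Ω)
No

electric conductance has SI base units: A^2 * s^3 / (kg * m^2)
Ω does NOT reduce to A^2 * s^3 / (kg * m^2); a valid unit for electric conductance would be e.g. S.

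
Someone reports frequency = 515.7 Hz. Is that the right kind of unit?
Yes

frequency has SI base units: 1 / s
Hz reduces to the same SI base units, so it is a valid unit for frequency.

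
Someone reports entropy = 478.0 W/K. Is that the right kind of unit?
No

entropy has SI base units: kg * m^2 / (s^2 * K)
W/K does NOT reduce to kg * m^2 / (s^2 * K); a valid unit for entropy would be e.g. J/K.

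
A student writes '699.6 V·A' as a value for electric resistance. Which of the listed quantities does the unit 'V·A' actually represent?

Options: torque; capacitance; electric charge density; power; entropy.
power

electric resistance should have units dimensionally equivalent to kg * m^2 / (A^2 * s^3) (e.g. Ω).
The given unit 'V·A' reduces to kg * m^2 / s^3. Of the listed options, that is the dimensionality of power.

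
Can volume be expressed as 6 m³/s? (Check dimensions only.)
No

volume has SI base units: m^3
m³/s does NOT reduce to m^3; a valid unit for volume would be e.g. m³.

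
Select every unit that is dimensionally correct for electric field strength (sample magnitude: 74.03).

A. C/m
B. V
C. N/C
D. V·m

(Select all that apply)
C

electric field strength has SI base units: kg * m / (A * s^3)

Checking each option against kg * m / (A * s^3):
  A. C/m: ✗ does not match
  B. V: ✗ does not match
  C. N/C: ✓ matches
  D. V·m: ✗ does not match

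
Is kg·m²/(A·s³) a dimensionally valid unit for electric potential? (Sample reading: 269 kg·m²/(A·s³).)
Yes

electric potential has SI base units: kg * m^2 / (A * s^3)
kg·m²/(A·s³) reduces to the same SI base units, so it is a valid unit for electric potential.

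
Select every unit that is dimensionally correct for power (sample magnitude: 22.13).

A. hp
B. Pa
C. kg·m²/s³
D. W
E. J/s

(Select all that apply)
A, C, D, E

power has SI base units: kg * m^2 / s^3

Checking each option against kg * m^2 / s^3:
  A. hp: ✓ matches
  B. Pa: ✗ does not match
  C. kg·m²/s³: ✓ matches
  D. W: ✓ matches
  E. J/s: ✓ matches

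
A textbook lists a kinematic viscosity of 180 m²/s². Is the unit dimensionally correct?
No

kinematic viscosity has SI base units: m^2 / s
m²/s² does NOT reduce to m^2 / s; a valid unit for kinematic viscosity would be e.g. m²/s.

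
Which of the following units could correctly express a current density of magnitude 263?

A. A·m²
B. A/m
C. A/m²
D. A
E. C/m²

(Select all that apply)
C

current density has SI base units: A / m^2

Checking each option against A / m^2:
  A. A·m²: ✗ does not match
  B. A/m: ✗ does not match
  C. A/m²: ✓ matches
  D. A: ✗ does not match
  E. C/m²: ✗ does not match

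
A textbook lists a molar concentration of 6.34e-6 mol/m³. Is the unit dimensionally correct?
Yes

molar concentration has SI base units: mol / m^3
mol/m³ reduces to the same SI base units, so it is a valid unit for molar concentration.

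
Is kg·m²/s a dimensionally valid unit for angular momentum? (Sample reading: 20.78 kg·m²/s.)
Yes

angular momentum has SI base units: kg * m^2 / s
kg·m²/s reduces to the same SI base units, so it is a valid unit for angular momentum.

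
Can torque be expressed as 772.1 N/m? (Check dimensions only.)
No

torque has SI base units: kg * m^2 / s^2
N/m does NOT reduce to kg * m^2 / s^2; a valid unit for torque would be e.g. N·m.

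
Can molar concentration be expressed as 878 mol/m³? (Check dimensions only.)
Yes

molar concentration has SI base units: mol / m^3
mol/m³ reduces to the same SI base units, so it is a valid unit for molar concentration.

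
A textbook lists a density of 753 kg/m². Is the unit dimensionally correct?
No

density has SI base units: kg / m^3
kg/m² does NOT reduce to kg / m^3; a valid unit for density would be e.g. kg/m³.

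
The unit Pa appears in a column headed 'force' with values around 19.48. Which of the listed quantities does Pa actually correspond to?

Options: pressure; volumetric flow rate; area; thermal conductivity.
pressure

force should have units dimensionally equivalent to kg * m / s^2 (e.g. N).
The given unit 'Pa' reduces to kg / (m * s^2). Of the listed options, that is the dimensionality of pressure.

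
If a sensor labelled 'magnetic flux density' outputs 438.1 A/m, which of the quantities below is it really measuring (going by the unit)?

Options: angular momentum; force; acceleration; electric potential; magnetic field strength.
magnetic field strength

magnetic flux density should have units dimensionally equivalent to kg / (A * s^2) (e.g. T).
The given unit 'A/m' reduces to A / m. Of the listed options, that is the dimensionality of magnetic field strength.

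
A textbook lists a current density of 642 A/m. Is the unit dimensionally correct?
No

current density has SI base units: A / m^2
A/m does NOT reduce to A / m^2; a valid unit for current density would be e.g. A/m².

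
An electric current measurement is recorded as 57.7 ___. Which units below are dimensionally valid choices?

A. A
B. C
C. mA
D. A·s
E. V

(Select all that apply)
A, C

electric current has SI base units: A

Checking each option against A:
  A. A: ✓ matches
  B. C: ✗ does not match
  C. mA: ✓ matches
  D. A·s: ✗ does not match
  E. V: ✗ does not match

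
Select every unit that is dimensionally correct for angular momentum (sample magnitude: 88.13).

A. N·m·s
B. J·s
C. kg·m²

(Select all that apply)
A, B

angular momentum has SI base units: kg * m^2 / s

Checking each option against kg * m^2 / s:
  A. N·m·s: ✓ matches
  B. J·s: ✓ matches
  C. kg·m²: ✗ does not match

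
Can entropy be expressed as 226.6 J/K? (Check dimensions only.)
Yes

entropy has SI base units: kg * m^2 / (s^2 * K)
J/K reduces to the same SI base units, so it is a valid unit for entropy.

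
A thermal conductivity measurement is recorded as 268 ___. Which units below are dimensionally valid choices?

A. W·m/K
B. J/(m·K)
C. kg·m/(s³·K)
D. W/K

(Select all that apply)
C

thermal conductivity has SI base units: kg * m / (s^3 * K)

Checking each option against kg * m / (s^3 * K):
  A. W·m/K: ✗ does not match
  B. J/(m·K): ✗ does not match
  C. kg·m/(s³·K): ✓ matches
  D. W/K: ✗ does not match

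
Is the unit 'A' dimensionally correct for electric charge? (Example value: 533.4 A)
No

electric charge has SI base units: A * s
A does NOT reduce to A * s; a valid unit for electric charge would be e.g. C.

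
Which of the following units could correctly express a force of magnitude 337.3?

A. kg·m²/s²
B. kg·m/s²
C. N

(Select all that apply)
B, C

force has SI base units: kg * m / s^2

Checking each option against kg * m / s^2:
  A. kg·m²/s²: ✗ does not match
  B. kg·m/s²: ✓ matches
  C. N: ✓ matches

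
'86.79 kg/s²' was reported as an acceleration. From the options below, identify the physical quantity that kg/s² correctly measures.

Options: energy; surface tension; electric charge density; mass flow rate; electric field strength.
surface tension

acceleration should have units dimensionally equivalent to m / s^2 (e.g. m/s²).
The given unit 'kg/s²' reduces to kg / s^2. Of the listed options, that is the dimensionality of surface tension.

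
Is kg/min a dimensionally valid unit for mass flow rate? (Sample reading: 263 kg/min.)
Yes

mass flow rate has SI base units: kg / s
kg/min reduces to the same SI base units, so it is a valid unit for mass flow rate.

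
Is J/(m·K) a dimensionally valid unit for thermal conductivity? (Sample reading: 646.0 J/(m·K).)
No

thermal conductivity has SI base units: kg * m / (s^3 * K)
J/(m·K) does NOT reduce to kg * m / (s^3 * K); a valid unit for thermal conductivity would be e.g. W/(m·K).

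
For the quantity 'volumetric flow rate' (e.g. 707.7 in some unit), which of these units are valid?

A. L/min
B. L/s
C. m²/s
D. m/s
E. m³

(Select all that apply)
A, B

volumetric flow rate has SI base units: m^3 / s

Checking each option against m^3 / s:
  A. L/min: ✓ matches
  B. L/s: ✓ matches
  C. m²/s: ✗ does not match
  D. m/s: ✗ does not match
  E. m³: ✗ does not match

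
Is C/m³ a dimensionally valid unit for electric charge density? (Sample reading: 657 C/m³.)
Yes

electric charge density has SI base units: A * s / m^3
C/m³ reduces to the same SI base units, so it is a valid unit for electric charge density.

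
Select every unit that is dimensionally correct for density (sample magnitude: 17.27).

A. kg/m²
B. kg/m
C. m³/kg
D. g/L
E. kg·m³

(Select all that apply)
D

density has SI base units: kg / m^3

Checking each option against kg / m^3:
  A. kg/m²: ✗ does not match
  B. kg/m: ✗ does not match
  C. m³/kg: ✗ does not match
  D. g/L: ✓ matches
  E. kg·m³: ✗ does not match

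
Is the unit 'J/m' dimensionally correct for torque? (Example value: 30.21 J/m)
No

torque has SI base units: kg * m^2 / s^2
J/m does NOT reduce to kg * m^2 / s^2; a valid unit for torque would be e.g. N·m.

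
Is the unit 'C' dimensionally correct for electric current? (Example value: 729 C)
No

electric current has SI base units: A
C does NOT reduce to A; a valid unit for electric current would be e.g. A.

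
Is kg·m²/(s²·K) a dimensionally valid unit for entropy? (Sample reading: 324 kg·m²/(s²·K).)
Yes

entropy has SI base units: kg * m^2 / (s^2 * K)
kg·m²/(s²·K) reduces to the same SI base units, so it is a valid unit for entropy.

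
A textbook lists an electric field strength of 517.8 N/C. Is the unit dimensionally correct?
Yes

electric field strength has SI base units: kg * m / (A * s^3)
N/C reduces to the same SI base units, so it is a valid unit for electric field strength.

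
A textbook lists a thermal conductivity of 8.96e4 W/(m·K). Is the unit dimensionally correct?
Yes

thermal conductivity has SI base units: kg * m / (s^3 * K)
W/(m·K) reduces to the same SI base units, so it is a valid unit for thermal conductivity.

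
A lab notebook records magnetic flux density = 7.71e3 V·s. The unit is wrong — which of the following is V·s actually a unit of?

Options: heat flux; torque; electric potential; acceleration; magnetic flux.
magnetic flux

magnetic flux density should have units dimensionally equivalent to kg / (A * s^2) (e.g. T).
The given unit 'V·s' reduces to kg * m^2 / (A * s^2). Of the listed options, that is the dimensionality of magnetic flux.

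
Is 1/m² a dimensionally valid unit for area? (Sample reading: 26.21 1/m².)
No

area has SI base units: m^2
1/m² does NOT reduce to m^2; a valid unit for area would be e.g. m².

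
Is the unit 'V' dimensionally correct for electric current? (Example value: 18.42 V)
No

electric current has SI base units: A
V does NOT reduce to A; a valid unit for electric current would be e.g. A.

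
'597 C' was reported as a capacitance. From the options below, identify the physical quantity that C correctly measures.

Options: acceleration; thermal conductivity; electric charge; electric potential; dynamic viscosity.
electric charge

capacitance should have units dimensionally equivalent to A^2 * s^4 / (kg * m^2) (e.g. F).
The given unit 'C' reduces to A * s. Of the listed options, that is the dimensionality of electric charge.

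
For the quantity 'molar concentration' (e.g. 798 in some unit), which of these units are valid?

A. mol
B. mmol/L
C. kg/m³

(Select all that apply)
B

molar concentration has SI base units: mol / m^3

Checking each option against mol / m^3:
  A. mol: ✗ does not match
  B. mmol/L: ✓ matches
  C. kg/m³: ✗ does not match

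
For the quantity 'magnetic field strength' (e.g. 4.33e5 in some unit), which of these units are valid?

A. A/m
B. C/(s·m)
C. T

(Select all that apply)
A, B

magnetic field strength has SI base units: A / m

Checking each option against A / m:
  A. A/m: ✓ matches
  B. C/(s·m): ✓ matches
  C. T: ✗ does not match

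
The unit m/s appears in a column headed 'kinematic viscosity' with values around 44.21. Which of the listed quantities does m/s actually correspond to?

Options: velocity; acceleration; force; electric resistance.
velocity

kinematic viscosity should have units dimensionally equivalent to m^2 / s (e.g. m²/s).
The given unit 'm/s' reduces to m / s. Of the listed options, that is the dimensionality of velocity.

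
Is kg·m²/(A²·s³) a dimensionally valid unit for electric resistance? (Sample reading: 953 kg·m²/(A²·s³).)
Yes

electric resistance has SI base units: kg * m^2 / (A^2 * s^3)
kg·m²/(A²·s³) reduces to the same SI base units, so it is a valid unit for electric resistance.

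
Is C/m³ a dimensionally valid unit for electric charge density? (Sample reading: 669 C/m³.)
Yes

electric charge density has SI base units: A * s / m^3
C/m³ reduces to the same SI base units, so it is a valid unit for electric charge density.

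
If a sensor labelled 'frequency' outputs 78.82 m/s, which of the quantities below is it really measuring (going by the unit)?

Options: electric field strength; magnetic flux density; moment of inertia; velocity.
velocity

frequency should have units dimensionally equivalent to 1 / s (e.g. Hz).
The given unit 'm/s' reduces to m / s. Of the listed options, that is the dimensionality of velocity.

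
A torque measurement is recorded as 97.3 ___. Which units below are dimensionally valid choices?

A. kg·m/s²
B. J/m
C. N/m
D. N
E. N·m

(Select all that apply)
E

torque has SI base units: kg * m^2 / s^2

Checking each option against kg * m^2 / s^2:
  A. kg·m/s²: ✗ does not match
  B. J/m: ✗ does not match
  C. N/m: ✗ does not match
  D. N: ✗ does not match
  E. N·m: ✓ matches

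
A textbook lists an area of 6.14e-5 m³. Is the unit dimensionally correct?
No

area has SI base units: m^2
m³ does NOT reduce to m^2; a valid unit for area would be e.g. m².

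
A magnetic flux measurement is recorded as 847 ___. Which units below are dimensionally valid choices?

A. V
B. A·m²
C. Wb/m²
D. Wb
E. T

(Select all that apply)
D

magnetic flux has SI base units: kg * m^2 / (A * s^2)

Checking each option against kg * m^2 / (A * s^2):
  A. V: ✗ does not match
  B. A·m²: ✗ does not match
  C. Wb/m²: ✗ does not match
  D. Wb: ✓ matches
  E. T: ✗ does not match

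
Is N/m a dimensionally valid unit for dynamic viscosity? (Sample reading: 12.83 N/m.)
No

dynamic viscosity has SI base units: kg / (m * s)
N/m does NOT reduce to kg / (m * s); a valid unit for dynamic viscosity would be e.g. Pa·s.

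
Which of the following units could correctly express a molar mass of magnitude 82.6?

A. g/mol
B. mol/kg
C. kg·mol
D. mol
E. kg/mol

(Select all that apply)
A, E

molar mass has SI base units: kg / mol

Checking each option against kg / mol:
  A. g/mol: ✓ matches
  B. mol/kg: ✗ does not match
  C. kg·mol: ✗ does not match
  D. mol: ✗ does not match
  E. kg/mol: ✓ matches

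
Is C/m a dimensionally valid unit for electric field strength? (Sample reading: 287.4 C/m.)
No

electric field strength has SI base units: kg * m / (A * s^3)
C/m does NOT reduce to kg * m / (A * s^3); a valid unit for electric field strength would be e.g. V/m.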